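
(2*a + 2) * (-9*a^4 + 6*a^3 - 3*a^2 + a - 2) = -18*a^5 - 6*a^4 + 6*a^3 - 4*a^2 - 2*a - 4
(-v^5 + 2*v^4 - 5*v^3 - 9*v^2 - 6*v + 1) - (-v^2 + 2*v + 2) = -v^5 + 2*v^4 - 5*v^3 - 8*v^2 - 8*v - 1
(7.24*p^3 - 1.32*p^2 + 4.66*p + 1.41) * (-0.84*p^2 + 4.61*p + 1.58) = -6.0816*p^5 + 34.4852*p^4 + 1.4396*p^3 + 18.2126*p^2 + 13.8629*p + 2.2278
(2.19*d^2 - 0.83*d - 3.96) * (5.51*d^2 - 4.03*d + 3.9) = 12.0669*d^4 - 13.399*d^3 - 9.9337*d^2 + 12.7218*d - 15.444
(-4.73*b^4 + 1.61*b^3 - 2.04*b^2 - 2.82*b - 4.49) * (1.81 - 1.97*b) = 9.3181*b^5 - 11.733*b^4 + 6.9329*b^3 + 1.863*b^2 + 3.7411*b - 8.1269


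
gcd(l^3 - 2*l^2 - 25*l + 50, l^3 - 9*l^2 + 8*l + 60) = l - 5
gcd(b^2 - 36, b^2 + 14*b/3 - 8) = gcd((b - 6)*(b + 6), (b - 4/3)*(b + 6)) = b + 6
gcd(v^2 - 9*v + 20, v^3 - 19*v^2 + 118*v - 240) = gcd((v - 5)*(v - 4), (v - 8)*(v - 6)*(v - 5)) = v - 5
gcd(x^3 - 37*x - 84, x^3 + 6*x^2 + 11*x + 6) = x + 3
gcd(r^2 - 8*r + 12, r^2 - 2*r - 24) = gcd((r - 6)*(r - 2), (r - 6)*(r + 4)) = r - 6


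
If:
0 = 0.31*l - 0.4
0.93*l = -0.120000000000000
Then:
No Solution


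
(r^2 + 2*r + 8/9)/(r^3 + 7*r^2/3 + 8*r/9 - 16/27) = 3*(3*r + 2)/(9*r^2 + 9*r - 4)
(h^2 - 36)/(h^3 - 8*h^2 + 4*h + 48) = (h + 6)/(h^2 - 2*h - 8)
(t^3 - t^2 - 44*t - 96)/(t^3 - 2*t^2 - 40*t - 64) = (t + 3)/(t + 2)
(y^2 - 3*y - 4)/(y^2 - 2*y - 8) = (y + 1)/(y + 2)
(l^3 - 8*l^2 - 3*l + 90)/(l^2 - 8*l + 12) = (l^2 - 2*l - 15)/(l - 2)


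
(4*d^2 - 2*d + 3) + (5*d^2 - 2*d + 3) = 9*d^2 - 4*d + 6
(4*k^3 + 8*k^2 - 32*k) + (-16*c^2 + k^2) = -16*c^2 + 4*k^3 + 9*k^2 - 32*k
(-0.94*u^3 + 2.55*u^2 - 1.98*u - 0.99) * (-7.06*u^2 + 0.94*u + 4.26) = 6.6364*u^5 - 18.8866*u^4 + 12.3714*u^3 + 15.9912*u^2 - 9.3654*u - 4.2174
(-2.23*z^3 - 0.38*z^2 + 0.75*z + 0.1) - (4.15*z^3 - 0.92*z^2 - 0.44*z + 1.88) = -6.38*z^3 + 0.54*z^2 + 1.19*z - 1.78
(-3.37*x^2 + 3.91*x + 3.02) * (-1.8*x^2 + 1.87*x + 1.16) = 6.066*x^4 - 13.3399*x^3 - 2.0335*x^2 + 10.183*x + 3.5032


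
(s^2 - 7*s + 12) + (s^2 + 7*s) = 2*s^2 + 12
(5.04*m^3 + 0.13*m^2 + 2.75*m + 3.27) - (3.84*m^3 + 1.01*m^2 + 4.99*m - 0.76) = 1.2*m^3 - 0.88*m^2 - 2.24*m + 4.03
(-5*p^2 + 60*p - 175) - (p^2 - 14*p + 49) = -6*p^2 + 74*p - 224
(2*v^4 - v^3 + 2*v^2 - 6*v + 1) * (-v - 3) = -2*v^5 - 5*v^4 + v^3 + 17*v - 3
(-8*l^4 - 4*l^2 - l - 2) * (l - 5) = -8*l^5 + 40*l^4 - 4*l^3 + 19*l^2 + 3*l + 10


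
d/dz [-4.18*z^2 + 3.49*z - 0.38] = 3.49 - 8.36*z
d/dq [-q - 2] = -1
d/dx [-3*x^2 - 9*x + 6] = -6*x - 9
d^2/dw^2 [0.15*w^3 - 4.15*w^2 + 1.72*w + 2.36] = 0.9*w - 8.3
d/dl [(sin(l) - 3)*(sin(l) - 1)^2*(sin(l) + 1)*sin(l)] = (5*sin(l)^4 - 16*sin(l)^3 + 6*sin(l)^2 + 8*sin(l) - 3)*cos(l)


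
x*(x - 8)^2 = x^3 - 16*x^2 + 64*x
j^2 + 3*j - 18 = (j - 3)*(j + 6)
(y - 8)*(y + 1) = y^2 - 7*y - 8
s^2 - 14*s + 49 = (s - 7)^2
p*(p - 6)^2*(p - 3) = p^4 - 15*p^3 + 72*p^2 - 108*p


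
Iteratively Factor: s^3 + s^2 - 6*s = (s)*(s^2 + s - 6) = s*(s + 3)*(s - 2)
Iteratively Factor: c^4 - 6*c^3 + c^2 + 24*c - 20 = (c + 2)*(c^3 - 8*c^2 + 17*c - 10) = (c - 2)*(c + 2)*(c^2 - 6*c + 5) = (c - 5)*(c - 2)*(c + 2)*(c - 1)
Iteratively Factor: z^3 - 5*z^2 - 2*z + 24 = (z - 4)*(z^2 - z - 6) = (z - 4)*(z - 3)*(z + 2)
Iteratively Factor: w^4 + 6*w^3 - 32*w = (w + 4)*(w^3 + 2*w^2 - 8*w) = w*(w + 4)*(w^2 + 2*w - 8) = w*(w - 2)*(w + 4)*(w + 4)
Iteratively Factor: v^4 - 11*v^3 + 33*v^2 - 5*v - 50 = (v - 5)*(v^3 - 6*v^2 + 3*v + 10) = (v - 5)^2*(v^2 - v - 2) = (v - 5)^2*(v - 2)*(v + 1)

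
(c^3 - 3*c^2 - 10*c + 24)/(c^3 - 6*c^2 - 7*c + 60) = (c - 2)/(c - 5)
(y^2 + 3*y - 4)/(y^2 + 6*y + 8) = (y - 1)/(y + 2)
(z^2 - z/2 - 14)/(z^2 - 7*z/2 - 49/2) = (z - 4)/(z - 7)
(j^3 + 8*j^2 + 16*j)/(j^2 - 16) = j*(j + 4)/(j - 4)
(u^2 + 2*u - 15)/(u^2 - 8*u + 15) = (u + 5)/(u - 5)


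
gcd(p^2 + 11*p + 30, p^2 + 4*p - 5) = p + 5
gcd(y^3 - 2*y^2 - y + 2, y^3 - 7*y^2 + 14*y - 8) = y^2 - 3*y + 2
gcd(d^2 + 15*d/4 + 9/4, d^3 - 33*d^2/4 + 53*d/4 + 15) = d + 3/4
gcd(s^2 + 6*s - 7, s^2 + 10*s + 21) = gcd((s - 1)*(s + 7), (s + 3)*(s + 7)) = s + 7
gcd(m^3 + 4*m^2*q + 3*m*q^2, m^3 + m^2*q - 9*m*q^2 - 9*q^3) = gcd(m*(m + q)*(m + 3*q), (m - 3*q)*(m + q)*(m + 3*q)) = m^2 + 4*m*q + 3*q^2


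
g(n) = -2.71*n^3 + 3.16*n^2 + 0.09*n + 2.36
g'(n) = -8.13*n^2 + 6.32*n + 0.09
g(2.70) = -27.70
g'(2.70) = -42.11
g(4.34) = -159.26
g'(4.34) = -125.61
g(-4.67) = 346.86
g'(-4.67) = -206.73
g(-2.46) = 61.61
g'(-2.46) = -64.66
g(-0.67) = 4.53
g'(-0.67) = -7.79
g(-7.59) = 1368.65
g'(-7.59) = -516.23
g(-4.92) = 401.16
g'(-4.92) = -227.80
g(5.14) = -281.70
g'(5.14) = -182.22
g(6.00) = -468.70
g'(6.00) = -254.67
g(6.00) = -468.70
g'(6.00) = -254.67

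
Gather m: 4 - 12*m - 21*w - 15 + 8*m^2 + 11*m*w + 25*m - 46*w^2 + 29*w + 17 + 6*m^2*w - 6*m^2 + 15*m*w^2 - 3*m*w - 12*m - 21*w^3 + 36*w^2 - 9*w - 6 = m^2*(6*w + 2) + m*(15*w^2 + 8*w + 1) - 21*w^3 - 10*w^2 - w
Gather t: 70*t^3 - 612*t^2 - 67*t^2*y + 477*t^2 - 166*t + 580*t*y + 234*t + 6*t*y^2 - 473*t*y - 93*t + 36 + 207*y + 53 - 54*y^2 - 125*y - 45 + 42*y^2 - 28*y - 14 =70*t^3 + t^2*(-67*y - 135) + t*(6*y^2 + 107*y - 25) - 12*y^2 + 54*y + 30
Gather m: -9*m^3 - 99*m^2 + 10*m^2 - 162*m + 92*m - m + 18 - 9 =-9*m^3 - 89*m^2 - 71*m + 9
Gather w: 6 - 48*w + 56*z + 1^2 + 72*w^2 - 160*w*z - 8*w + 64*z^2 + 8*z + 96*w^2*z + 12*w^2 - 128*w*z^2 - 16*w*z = w^2*(96*z + 84) + w*(-128*z^2 - 176*z - 56) + 64*z^2 + 64*z + 7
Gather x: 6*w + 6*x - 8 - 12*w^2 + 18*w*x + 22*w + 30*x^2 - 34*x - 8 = -12*w^2 + 28*w + 30*x^2 + x*(18*w - 28) - 16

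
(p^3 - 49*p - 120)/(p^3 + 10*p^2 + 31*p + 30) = (p - 8)/(p + 2)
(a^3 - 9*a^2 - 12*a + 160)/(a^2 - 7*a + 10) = (a^2 - 4*a - 32)/(a - 2)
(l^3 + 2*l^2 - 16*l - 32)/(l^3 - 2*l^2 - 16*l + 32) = (l + 2)/(l - 2)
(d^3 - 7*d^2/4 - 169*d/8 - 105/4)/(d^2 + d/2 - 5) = (4*d^2 - 17*d - 42)/(4*(d - 2))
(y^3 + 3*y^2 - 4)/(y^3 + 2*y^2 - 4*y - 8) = (y - 1)/(y - 2)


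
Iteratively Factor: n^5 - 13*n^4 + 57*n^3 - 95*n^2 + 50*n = (n - 2)*(n^4 - 11*n^3 + 35*n^2 - 25*n) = (n - 2)*(n - 1)*(n^3 - 10*n^2 + 25*n) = (n - 5)*(n - 2)*(n - 1)*(n^2 - 5*n) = n*(n - 5)*(n - 2)*(n - 1)*(n - 5)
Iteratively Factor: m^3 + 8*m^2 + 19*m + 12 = (m + 1)*(m^2 + 7*m + 12) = (m + 1)*(m + 4)*(m + 3)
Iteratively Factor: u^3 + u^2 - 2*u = (u)*(u^2 + u - 2) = u*(u + 2)*(u - 1)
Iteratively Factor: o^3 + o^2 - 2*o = (o - 1)*(o^2 + 2*o) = (o - 1)*(o + 2)*(o)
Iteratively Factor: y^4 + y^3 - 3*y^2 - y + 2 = (y + 2)*(y^3 - y^2 - y + 1) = (y + 1)*(y + 2)*(y^2 - 2*y + 1) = (y - 1)*(y + 1)*(y + 2)*(y - 1)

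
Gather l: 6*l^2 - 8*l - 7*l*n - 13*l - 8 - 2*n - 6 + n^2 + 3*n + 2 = 6*l^2 + l*(-7*n - 21) + n^2 + n - 12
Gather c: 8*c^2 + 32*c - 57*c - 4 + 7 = 8*c^2 - 25*c + 3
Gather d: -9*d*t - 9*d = d*(-9*t - 9)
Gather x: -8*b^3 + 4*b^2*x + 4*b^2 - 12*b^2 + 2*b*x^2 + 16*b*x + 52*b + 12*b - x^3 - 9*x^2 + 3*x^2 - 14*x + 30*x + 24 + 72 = -8*b^3 - 8*b^2 + 64*b - x^3 + x^2*(2*b - 6) + x*(4*b^2 + 16*b + 16) + 96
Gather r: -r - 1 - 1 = -r - 2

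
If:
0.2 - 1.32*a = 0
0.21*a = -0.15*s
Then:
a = 0.15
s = -0.21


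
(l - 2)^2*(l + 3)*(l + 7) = l^4 + 6*l^3 - 15*l^2 - 44*l + 84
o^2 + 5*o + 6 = (o + 2)*(o + 3)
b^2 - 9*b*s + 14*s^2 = (b - 7*s)*(b - 2*s)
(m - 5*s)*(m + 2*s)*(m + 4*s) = m^3 + m^2*s - 22*m*s^2 - 40*s^3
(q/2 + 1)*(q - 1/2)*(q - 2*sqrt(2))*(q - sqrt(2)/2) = q^4/2 - 5*sqrt(2)*q^3/4 + 3*q^3/4 - 15*sqrt(2)*q^2/8 + q^2/2 + 3*q/2 + 5*sqrt(2)*q/4 - 1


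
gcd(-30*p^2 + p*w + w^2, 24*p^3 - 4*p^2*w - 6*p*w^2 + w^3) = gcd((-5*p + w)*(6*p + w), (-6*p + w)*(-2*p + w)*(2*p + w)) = 1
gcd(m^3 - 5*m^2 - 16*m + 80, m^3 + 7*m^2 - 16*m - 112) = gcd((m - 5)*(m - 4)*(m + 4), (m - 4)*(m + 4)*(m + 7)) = m^2 - 16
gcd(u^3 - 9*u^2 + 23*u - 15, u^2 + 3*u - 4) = u - 1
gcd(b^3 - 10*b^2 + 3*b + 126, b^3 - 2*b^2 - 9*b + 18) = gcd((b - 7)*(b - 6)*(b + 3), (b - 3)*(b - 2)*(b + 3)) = b + 3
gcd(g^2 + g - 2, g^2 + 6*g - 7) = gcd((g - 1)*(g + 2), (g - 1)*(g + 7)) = g - 1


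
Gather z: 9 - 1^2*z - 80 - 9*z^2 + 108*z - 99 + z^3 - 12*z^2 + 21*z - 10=z^3 - 21*z^2 + 128*z - 180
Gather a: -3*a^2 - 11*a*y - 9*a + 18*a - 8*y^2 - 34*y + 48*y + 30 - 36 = -3*a^2 + a*(9 - 11*y) - 8*y^2 + 14*y - 6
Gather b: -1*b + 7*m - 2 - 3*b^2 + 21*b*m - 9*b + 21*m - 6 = -3*b^2 + b*(21*m - 10) + 28*m - 8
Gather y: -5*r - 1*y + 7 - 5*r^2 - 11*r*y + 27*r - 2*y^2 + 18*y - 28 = -5*r^2 + 22*r - 2*y^2 + y*(17 - 11*r) - 21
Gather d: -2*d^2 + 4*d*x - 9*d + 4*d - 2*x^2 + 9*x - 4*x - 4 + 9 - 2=-2*d^2 + d*(4*x - 5) - 2*x^2 + 5*x + 3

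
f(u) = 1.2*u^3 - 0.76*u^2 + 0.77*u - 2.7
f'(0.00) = 0.77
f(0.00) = -2.70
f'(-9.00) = 306.05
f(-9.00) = -945.99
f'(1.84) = 10.16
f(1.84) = 3.62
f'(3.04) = 29.42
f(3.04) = 26.33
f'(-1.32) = 9.05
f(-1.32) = -7.80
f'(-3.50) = 50.19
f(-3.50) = -66.16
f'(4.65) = 71.54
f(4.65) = 105.10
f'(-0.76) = 4.00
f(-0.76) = -4.25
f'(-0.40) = 1.95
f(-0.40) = -3.21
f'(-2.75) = 32.18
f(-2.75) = -35.52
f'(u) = 3.6*u^2 - 1.52*u + 0.77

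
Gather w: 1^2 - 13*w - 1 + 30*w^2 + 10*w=30*w^2 - 3*w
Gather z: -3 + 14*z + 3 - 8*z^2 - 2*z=-8*z^2 + 12*z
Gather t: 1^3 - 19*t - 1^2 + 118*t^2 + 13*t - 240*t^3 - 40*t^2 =-240*t^3 + 78*t^2 - 6*t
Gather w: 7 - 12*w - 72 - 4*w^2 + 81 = -4*w^2 - 12*w + 16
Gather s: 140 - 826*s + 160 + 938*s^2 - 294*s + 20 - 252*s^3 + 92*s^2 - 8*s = -252*s^3 + 1030*s^2 - 1128*s + 320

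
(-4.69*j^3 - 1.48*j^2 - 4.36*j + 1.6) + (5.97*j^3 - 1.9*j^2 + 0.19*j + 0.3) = 1.28*j^3 - 3.38*j^2 - 4.17*j + 1.9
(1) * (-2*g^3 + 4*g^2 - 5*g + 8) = -2*g^3 + 4*g^2 - 5*g + 8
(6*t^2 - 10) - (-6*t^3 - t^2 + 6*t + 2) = 6*t^3 + 7*t^2 - 6*t - 12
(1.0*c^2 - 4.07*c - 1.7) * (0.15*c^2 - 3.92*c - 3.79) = 0.15*c^4 - 4.5305*c^3 + 11.9094*c^2 + 22.0893*c + 6.443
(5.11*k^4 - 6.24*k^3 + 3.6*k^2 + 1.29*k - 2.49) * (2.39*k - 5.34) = 12.2129*k^5 - 42.201*k^4 + 41.9256*k^3 - 16.1409*k^2 - 12.8397*k + 13.2966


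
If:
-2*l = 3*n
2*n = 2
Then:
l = -3/2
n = 1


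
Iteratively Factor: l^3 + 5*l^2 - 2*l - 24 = (l + 3)*(l^2 + 2*l - 8) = (l - 2)*(l + 3)*(l + 4)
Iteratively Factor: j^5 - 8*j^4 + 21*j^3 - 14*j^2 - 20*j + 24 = (j - 2)*(j^4 - 6*j^3 + 9*j^2 + 4*j - 12) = (j - 2)^2*(j^3 - 4*j^2 + j + 6) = (j - 2)^2*(j + 1)*(j^2 - 5*j + 6) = (j - 2)^3*(j + 1)*(j - 3)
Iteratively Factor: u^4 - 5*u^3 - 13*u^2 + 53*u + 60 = (u - 4)*(u^3 - u^2 - 17*u - 15) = (u - 4)*(u + 3)*(u^2 - 4*u - 5) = (u - 5)*(u - 4)*(u + 3)*(u + 1)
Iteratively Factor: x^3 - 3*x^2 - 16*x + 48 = (x + 4)*(x^2 - 7*x + 12) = (x - 4)*(x + 4)*(x - 3)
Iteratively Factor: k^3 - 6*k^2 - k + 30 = (k - 3)*(k^2 - 3*k - 10) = (k - 3)*(k + 2)*(k - 5)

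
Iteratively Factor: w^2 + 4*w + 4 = (w + 2)*(w + 2)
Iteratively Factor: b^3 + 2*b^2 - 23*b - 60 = (b - 5)*(b^2 + 7*b + 12) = (b - 5)*(b + 3)*(b + 4)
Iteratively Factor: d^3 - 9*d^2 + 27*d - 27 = (d - 3)*(d^2 - 6*d + 9) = (d - 3)^2*(d - 3)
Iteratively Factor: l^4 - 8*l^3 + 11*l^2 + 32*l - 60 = (l - 5)*(l^3 - 3*l^2 - 4*l + 12) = (l - 5)*(l - 2)*(l^2 - l - 6) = (l - 5)*(l - 2)*(l + 2)*(l - 3)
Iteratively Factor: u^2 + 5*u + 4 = (u + 1)*(u + 4)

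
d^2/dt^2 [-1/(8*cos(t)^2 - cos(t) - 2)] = (-256*sin(t)^4 + 193*sin(t)^2 - 28*cos(t) + 6*cos(3*t) + 97)/(8*sin(t)^2 + cos(t) - 6)^3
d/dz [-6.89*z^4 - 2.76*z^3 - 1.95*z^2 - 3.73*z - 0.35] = -27.56*z^3 - 8.28*z^2 - 3.9*z - 3.73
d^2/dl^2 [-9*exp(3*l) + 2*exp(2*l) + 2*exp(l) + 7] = (-81*exp(2*l) + 8*exp(l) + 2)*exp(l)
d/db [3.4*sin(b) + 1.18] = 3.4*cos(b)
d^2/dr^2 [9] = 0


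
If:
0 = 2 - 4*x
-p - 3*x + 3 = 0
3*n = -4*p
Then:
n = -2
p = 3/2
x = 1/2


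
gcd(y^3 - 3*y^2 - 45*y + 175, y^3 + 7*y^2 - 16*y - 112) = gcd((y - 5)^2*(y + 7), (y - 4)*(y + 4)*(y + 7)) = y + 7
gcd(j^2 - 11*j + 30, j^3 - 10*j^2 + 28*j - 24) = j - 6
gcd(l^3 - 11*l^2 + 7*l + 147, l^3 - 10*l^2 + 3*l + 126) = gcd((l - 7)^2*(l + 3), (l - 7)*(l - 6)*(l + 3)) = l^2 - 4*l - 21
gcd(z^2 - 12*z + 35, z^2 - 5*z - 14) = z - 7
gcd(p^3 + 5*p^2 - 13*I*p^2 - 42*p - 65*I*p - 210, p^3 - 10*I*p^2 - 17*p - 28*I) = p - 7*I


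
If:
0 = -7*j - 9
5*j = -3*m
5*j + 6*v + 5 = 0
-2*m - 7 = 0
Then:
No Solution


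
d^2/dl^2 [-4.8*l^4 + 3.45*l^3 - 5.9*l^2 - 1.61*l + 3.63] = -57.6*l^2 + 20.7*l - 11.8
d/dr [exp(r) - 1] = exp(r)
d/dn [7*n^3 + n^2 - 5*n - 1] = 21*n^2 + 2*n - 5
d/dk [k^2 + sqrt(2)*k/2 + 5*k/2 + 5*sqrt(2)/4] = 2*k + sqrt(2)/2 + 5/2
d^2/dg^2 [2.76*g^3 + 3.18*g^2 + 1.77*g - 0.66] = 16.56*g + 6.36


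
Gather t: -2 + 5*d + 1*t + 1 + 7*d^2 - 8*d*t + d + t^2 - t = 7*d^2 - 8*d*t + 6*d + t^2 - 1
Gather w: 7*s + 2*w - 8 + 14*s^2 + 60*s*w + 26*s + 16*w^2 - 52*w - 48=14*s^2 + 33*s + 16*w^2 + w*(60*s - 50) - 56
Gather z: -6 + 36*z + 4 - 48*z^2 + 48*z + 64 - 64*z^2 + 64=-112*z^2 + 84*z + 126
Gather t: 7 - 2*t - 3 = 4 - 2*t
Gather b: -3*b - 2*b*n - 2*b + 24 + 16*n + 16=b*(-2*n - 5) + 16*n + 40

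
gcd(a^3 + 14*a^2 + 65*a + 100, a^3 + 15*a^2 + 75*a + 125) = a^2 + 10*a + 25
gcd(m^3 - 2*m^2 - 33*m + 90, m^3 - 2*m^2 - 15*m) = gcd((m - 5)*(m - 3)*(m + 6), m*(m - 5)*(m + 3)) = m - 5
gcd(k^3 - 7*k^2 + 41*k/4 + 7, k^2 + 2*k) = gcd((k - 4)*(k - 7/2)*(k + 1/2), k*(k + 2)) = 1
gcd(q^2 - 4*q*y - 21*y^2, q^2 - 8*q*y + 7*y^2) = -q + 7*y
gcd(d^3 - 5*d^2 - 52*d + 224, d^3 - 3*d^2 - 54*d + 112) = d^2 - d - 56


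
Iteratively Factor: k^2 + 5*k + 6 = (k + 3)*(k + 2)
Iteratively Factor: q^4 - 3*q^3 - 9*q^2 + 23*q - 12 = (q - 1)*(q^3 - 2*q^2 - 11*q + 12) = (q - 1)*(q + 3)*(q^2 - 5*q + 4) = (q - 1)^2*(q + 3)*(q - 4)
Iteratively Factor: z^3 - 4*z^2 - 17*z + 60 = (z + 4)*(z^2 - 8*z + 15) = (z - 3)*(z + 4)*(z - 5)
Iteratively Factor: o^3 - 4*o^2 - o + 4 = (o + 1)*(o^2 - 5*o + 4) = (o - 1)*(o + 1)*(o - 4)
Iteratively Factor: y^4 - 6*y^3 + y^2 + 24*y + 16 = (y - 4)*(y^3 - 2*y^2 - 7*y - 4) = (y - 4)*(y + 1)*(y^2 - 3*y - 4) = (y - 4)*(y + 1)^2*(y - 4)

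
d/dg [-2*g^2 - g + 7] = -4*g - 1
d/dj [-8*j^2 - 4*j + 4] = -16*j - 4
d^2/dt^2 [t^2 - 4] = 2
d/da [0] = 0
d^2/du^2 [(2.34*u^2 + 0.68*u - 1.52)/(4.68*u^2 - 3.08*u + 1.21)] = (97.246656*u^3 - 279.2556*u^2 + 108.355104*u + 0.296691999999993)/(102.503232*u^6 - 202.378176*u^5 + 212.694768*u^4 - 133.866656*u^3 + 54.991596*u^2 - 13.528284*u + 1.771561)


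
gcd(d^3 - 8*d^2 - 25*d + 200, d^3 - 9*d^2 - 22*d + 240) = d^2 - 3*d - 40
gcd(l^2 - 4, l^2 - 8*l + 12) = l - 2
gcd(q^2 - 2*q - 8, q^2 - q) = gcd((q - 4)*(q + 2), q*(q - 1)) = 1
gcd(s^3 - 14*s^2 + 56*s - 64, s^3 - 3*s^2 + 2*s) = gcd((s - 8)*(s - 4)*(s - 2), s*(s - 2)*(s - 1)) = s - 2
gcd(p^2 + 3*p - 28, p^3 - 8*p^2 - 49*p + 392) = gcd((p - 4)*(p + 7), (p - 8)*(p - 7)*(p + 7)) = p + 7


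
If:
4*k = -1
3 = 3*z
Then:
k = -1/4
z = 1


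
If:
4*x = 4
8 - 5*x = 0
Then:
No Solution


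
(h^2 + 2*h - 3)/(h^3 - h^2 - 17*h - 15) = (h - 1)/(h^2 - 4*h - 5)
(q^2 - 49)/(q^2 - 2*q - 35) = (q + 7)/(q + 5)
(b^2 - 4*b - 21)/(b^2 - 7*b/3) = 3*(b^2 - 4*b - 21)/(b*(3*b - 7))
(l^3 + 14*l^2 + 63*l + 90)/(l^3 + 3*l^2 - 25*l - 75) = (l + 6)/(l - 5)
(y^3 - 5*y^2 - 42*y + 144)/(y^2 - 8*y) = y + 3 - 18/y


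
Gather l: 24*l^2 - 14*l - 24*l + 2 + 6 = 24*l^2 - 38*l + 8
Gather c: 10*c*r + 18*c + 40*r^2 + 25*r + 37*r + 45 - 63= c*(10*r + 18) + 40*r^2 + 62*r - 18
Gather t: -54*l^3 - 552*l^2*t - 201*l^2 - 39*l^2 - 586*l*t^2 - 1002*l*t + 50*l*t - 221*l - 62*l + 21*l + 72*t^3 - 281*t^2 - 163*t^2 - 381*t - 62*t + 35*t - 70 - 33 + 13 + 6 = -54*l^3 - 240*l^2 - 262*l + 72*t^3 + t^2*(-586*l - 444) + t*(-552*l^2 - 952*l - 408) - 84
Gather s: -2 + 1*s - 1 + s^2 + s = s^2 + 2*s - 3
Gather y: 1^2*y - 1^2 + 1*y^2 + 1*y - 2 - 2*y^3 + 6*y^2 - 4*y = -2*y^3 + 7*y^2 - 2*y - 3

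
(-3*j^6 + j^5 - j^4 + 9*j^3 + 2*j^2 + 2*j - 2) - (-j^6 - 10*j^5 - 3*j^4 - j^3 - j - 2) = -2*j^6 + 11*j^5 + 2*j^4 + 10*j^3 + 2*j^2 + 3*j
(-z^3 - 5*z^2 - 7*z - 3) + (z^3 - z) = -5*z^2 - 8*z - 3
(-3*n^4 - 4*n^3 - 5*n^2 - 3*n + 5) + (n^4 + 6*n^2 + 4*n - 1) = -2*n^4 - 4*n^3 + n^2 + n + 4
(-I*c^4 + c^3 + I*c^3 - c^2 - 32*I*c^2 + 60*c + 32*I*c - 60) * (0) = 0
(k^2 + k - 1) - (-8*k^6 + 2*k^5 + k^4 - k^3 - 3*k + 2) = 8*k^6 - 2*k^5 - k^4 + k^3 + k^2 + 4*k - 3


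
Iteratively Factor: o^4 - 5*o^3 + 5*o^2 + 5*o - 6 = (o - 1)*(o^3 - 4*o^2 + o + 6) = (o - 1)*(o + 1)*(o^2 - 5*o + 6) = (o - 2)*(o - 1)*(o + 1)*(o - 3)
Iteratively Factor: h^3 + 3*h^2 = (h + 3)*(h^2) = h*(h + 3)*(h)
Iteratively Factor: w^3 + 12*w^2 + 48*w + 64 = (w + 4)*(w^2 + 8*w + 16) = (w + 4)^2*(w + 4)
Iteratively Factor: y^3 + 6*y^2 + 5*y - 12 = (y + 3)*(y^2 + 3*y - 4) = (y - 1)*(y + 3)*(y + 4)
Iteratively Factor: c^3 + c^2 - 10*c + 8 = (c - 2)*(c^2 + 3*c - 4) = (c - 2)*(c - 1)*(c + 4)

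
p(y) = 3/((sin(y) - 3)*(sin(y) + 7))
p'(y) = -3*cos(y)/((sin(y) - 3)*(sin(y) + 7)^2) - 3*cos(y)/((sin(y) - 3)^2*(sin(y) + 7)) = -6*(sin(y) + 2)*cos(y)/((sin(y) - 3)^2*(sin(y) + 7)^2)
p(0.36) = -0.15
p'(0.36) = -0.03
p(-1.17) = -0.13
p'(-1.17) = -0.00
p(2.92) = -0.15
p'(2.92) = 0.03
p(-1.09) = -0.13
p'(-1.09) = -0.01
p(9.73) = -0.14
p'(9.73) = 0.02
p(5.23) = -0.13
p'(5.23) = -0.01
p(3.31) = -0.14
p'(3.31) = 0.02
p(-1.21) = -0.13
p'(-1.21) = -0.00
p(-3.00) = -0.14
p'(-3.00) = 0.02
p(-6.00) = -0.15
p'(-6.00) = -0.03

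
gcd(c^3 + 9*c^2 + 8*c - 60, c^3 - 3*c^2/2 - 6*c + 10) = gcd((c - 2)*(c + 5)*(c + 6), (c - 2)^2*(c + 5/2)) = c - 2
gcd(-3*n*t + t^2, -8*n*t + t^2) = t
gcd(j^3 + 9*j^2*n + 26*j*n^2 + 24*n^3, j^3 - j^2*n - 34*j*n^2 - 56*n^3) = j^2 + 6*j*n + 8*n^2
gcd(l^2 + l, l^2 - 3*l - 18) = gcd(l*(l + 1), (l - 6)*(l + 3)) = 1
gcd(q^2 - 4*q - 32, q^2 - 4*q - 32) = q^2 - 4*q - 32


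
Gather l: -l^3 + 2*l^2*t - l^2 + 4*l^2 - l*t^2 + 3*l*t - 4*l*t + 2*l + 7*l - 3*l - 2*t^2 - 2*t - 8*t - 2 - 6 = -l^3 + l^2*(2*t + 3) + l*(-t^2 - t + 6) - 2*t^2 - 10*t - 8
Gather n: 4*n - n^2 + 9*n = -n^2 + 13*n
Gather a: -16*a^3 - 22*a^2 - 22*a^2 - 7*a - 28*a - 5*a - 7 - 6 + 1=-16*a^3 - 44*a^2 - 40*a - 12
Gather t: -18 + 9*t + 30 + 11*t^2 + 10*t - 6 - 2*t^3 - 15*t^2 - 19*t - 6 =-2*t^3 - 4*t^2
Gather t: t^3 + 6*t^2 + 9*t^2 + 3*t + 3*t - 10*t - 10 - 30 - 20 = t^3 + 15*t^2 - 4*t - 60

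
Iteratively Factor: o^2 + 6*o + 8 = (o + 2)*(o + 4)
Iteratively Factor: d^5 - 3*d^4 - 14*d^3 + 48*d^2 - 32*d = (d - 2)*(d^4 - d^3 - 16*d^2 + 16*d) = d*(d - 2)*(d^3 - d^2 - 16*d + 16) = d*(d - 4)*(d - 2)*(d^2 + 3*d - 4) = d*(d - 4)*(d - 2)*(d - 1)*(d + 4)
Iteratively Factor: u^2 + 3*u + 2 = (u + 1)*(u + 2)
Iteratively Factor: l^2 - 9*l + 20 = (l - 4)*(l - 5)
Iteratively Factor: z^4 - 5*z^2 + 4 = (z + 2)*(z^3 - 2*z^2 - z + 2) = (z - 1)*(z + 2)*(z^2 - z - 2) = (z - 2)*(z - 1)*(z + 2)*(z + 1)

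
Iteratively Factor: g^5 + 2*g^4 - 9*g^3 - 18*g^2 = (g + 3)*(g^4 - g^3 - 6*g^2) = g*(g + 3)*(g^3 - g^2 - 6*g) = g^2*(g + 3)*(g^2 - g - 6) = g^2*(g + 2)*(g + 3)*(g - 3)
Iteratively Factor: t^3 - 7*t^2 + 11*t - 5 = (t - 5)*(t^2 - 2*t + 1) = (t - 5)*(t - 1)*(t - 1)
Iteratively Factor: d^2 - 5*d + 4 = (d - 4)*(d - 1)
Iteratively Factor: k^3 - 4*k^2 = (k)*(k^2 - 4*k) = k^2*(k - 4)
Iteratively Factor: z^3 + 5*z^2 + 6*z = (z + 2)*(z^2 + 3*z) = z*(z + 2)*(z + 3)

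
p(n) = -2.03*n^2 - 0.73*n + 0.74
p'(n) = -4.06*n - 0.73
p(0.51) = -0.16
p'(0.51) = -2.80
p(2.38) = -12.50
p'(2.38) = -10.39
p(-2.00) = -5.92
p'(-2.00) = 7.39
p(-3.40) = -20.24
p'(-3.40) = 13.07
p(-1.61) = -3.35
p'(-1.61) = 5.81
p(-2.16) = -7.15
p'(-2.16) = 8.04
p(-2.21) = -7.56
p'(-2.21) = 8.24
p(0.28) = 0.38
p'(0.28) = -1.87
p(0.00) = 0.74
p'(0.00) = -0.73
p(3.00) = -19.72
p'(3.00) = -12.91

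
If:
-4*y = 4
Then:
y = -1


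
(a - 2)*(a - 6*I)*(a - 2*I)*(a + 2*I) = a^4 - 2*a^3 - 6*I*a^3 + 4*a^2 + 12*I*a^2 - 8*a - 24*I*a + 48*I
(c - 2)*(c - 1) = c^2 - 3*c + 2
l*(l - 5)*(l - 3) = l^3 - 8*l^2 + 15*l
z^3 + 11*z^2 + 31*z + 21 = (z + 1)*(z + 3)*(z + 7)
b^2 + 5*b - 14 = (b - 2)*(b + 7)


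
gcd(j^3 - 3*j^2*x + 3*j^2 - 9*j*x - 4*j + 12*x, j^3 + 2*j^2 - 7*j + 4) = j^2 + 3*j - 4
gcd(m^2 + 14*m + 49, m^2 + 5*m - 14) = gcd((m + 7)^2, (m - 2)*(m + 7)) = m + 7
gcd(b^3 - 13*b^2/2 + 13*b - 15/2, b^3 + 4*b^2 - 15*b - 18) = b - 3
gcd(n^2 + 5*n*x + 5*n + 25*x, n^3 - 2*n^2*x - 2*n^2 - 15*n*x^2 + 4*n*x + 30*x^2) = 1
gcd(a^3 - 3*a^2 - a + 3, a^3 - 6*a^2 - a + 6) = a^2 - 1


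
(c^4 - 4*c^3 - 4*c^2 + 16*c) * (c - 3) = c^5 - 7*c^4 + 8*c^3 + 28*c^2 - 48*c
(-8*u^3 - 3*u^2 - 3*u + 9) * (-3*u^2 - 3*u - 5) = 24*u^5 + 33*u^4 + 58*u^3 - 3*u^2 - 12*u - 45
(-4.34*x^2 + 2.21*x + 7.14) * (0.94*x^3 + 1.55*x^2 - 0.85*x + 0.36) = -4.0796*x^5 - 4.6496*x^4 + 13.8261*x^3 + 7.6261*x^2 - 5.2734*x + 2.5704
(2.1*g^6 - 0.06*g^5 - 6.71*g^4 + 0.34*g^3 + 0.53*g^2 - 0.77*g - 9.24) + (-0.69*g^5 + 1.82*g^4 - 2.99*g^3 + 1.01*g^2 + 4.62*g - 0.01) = 2.1*g^6 - 0.75*g^5 - 4.89*g^4 - 2.65*g^3 + 1.54*g^2 + 3.85*g - 9.25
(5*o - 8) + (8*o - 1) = 13*o - 9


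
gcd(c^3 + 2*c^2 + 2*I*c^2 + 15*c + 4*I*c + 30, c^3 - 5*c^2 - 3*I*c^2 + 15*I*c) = c - 3*I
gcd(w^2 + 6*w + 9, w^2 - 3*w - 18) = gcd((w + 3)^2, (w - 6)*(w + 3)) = w + 3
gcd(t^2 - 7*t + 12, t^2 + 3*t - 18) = t - 3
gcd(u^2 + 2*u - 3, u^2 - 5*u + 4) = u - 1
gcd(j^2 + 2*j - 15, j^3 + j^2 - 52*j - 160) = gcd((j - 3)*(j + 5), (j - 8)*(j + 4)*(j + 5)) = j + 5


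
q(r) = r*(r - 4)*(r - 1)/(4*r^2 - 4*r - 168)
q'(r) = r*(4 - 8*r)*(r - 4)*(r - 1)/(4*r^2 - 4*r - 168)^2 + r*(r - 4)/(4*r^2 - 4*r - 168) + r*(r - 1)/(4*r^2 - 4*r - 168) + (r - 4)*(r - 1)/(4*r^2 - 4*r - 168) = (r^4 - 2*r^3 - 125*r^2 + 420*r - 168)/(4*(r^4 - 2*r^3 - 83*r^2 + 84*r + 1764))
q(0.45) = -0.01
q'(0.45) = -0.00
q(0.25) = -0.00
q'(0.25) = -0.01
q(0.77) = -0.00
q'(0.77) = 0.01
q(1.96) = 0.02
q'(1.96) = 0.03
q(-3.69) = 1.35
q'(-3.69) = -1.28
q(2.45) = 0.04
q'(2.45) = 0.02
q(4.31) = -0.04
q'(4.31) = -0.16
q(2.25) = 0.03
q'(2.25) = 0.02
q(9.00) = 3.00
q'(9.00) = -0.39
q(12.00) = 2.93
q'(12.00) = 0.13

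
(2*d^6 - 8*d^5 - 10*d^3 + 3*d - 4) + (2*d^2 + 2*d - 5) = 2*d^6 - 8*d^5 - 10*d^3 + 2*d^2 + 5*d - 9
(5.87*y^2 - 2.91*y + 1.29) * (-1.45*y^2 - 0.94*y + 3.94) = -8.5115*y^4 - 1.2983*y^3 + 23.9927*y^2 - 12.678*y + 5.0826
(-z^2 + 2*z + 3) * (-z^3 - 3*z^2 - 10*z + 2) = z^5 + z^4 + z^3 - 31*z^2 - 26*z + 6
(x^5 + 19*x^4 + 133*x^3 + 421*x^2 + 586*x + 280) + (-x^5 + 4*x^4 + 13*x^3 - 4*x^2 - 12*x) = 23*x^4 + 146*x^3 + 417*x^2 + 574*x + 280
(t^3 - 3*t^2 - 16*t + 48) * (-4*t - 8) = -4*t^4 + 4*t^3 + 88*t^2 - 64*t - 384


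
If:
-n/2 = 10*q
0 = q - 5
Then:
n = -100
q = 5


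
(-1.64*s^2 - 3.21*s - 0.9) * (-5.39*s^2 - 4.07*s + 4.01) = 8.8396*s^4 + 23.9767*s^3 + 11.3393*s^2 - 9.2091*s - 3.609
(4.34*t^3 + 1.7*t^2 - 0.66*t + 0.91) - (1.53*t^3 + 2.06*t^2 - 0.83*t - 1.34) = 2.81*t^3 - 0.36*t^2 + 0.17*t + 2.25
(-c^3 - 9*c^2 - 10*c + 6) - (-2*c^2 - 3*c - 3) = -c^3 - 7*c^2 - 7*c + 9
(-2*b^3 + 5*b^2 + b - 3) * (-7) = 14*b^3 - 35*b^2 - 7*b + 21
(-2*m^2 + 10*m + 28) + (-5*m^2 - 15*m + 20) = -7*m^2 - 5*m + 48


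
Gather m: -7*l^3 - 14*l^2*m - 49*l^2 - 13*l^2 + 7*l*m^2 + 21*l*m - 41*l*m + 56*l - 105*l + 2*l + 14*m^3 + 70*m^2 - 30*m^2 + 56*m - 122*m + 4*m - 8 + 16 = -7*l^3 - 62*l^2 - 47*l + 14*m^3 + m^2*(7*l + 40) + m*(-14*l^2 - 20*l - 62) + 8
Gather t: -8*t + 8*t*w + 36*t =t*(8*w + 28)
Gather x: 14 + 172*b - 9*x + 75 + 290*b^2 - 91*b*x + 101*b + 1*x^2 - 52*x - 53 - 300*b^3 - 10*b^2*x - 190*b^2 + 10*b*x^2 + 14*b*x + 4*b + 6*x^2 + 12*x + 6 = -300*b^3 + 100*b^2 + 277*b + x^2*(10*b + 7) + x*(-10*b^2 - 77*b - 49) + 42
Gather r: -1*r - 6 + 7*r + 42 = 6*r + 36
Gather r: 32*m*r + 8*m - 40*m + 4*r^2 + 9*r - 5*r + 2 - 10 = -32*m + 4*r^2 + r*(32*m + 4) - 8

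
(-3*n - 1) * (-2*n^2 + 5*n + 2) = 6*n^3 - 13*n^2 - 11*n - 2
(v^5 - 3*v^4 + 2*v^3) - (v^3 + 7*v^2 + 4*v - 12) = v^5 - 3*v^4 + v^3 - 7*v^2 - 4*v + 12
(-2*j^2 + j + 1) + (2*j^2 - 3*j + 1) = 2 - 2*j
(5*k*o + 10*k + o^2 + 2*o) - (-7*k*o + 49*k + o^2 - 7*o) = 12*k*o - 39*k + 9*o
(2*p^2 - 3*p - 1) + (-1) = 2*p^2 - 3*p - 2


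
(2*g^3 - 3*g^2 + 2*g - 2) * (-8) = -16*g^3 + 24*g^2 - 16*g + 16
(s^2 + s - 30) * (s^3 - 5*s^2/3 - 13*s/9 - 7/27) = s^5 - 2*s^4/3 - 298*s^3/9 + 1304*s^2/27 + 1163*s/27 + 70/9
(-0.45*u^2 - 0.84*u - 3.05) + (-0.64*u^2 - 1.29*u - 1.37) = -1.09*u^2 - 2.13*u - 4.42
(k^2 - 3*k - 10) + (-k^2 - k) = -4*k - 10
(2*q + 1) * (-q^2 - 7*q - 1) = -2*q^3 - 15*q^2 - 9*q - 1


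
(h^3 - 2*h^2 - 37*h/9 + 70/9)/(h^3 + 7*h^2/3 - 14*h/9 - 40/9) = (9*h^2 - 36*h + 35)/(9*h^2 + 3*h - 20)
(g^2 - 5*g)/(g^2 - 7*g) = (g - 5)/(g - 7)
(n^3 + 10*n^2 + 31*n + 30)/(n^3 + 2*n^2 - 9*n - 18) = (n + 5)/(n - 3)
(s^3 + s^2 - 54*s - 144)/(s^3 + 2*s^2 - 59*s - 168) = (s + 6)/(s + 7)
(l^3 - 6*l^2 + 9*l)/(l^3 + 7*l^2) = (l^2 - 6*l + 9)/(l*(l + 7))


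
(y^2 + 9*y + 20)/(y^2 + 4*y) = (y + 5)/y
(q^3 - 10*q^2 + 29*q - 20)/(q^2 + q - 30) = (q^2 - 5*q + 4)/(q + 6)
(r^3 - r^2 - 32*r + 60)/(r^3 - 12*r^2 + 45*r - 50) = (r + 6)/(r - 5)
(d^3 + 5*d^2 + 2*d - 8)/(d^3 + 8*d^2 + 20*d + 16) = (d - 1)/(d + 2)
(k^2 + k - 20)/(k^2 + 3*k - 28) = (k + 5)/(k + 7)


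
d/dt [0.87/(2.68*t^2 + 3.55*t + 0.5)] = (-4.6632*t - 3.0885)/(2.68*t^2 + 3.55*t + 0.5)^2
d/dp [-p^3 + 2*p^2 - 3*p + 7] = -3*p^2 + 4*p - 3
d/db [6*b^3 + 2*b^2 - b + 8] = 18*b^2 + 4*b - 1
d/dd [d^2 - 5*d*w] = 2*d - 5*w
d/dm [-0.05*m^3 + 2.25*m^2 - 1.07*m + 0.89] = -0.15*m^2 + 4.5*m - 1.07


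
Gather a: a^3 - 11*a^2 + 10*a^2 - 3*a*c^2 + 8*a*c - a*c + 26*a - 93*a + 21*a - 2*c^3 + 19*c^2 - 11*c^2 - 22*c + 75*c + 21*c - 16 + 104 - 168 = a^3 - a^2 + a*(-3*c^2 + 7*c - 46) - 2*c^3 + 8*c^2 + 74*c - 80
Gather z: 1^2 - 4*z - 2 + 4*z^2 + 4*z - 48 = 4*z^2 - 49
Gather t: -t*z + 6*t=t*(6 - z)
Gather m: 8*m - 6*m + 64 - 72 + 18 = 2*m + 10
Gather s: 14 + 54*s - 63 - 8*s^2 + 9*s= -8*s^2 + 63*s - 49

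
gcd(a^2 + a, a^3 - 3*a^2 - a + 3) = a + 1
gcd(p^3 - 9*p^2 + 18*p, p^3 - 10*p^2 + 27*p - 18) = p^2 - 9*p + 18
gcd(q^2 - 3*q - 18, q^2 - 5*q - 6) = q - 6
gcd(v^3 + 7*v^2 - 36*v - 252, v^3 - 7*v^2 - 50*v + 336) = v^2 + v - 42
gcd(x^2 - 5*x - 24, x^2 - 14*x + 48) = x - 8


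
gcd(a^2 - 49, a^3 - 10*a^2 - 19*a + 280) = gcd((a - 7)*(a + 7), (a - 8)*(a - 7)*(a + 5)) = a - 7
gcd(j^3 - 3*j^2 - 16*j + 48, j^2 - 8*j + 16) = j - 4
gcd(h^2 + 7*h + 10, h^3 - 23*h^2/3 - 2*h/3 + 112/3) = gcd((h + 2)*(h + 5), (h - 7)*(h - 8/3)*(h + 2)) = h + 2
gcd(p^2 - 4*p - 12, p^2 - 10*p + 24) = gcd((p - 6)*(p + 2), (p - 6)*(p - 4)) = p - 6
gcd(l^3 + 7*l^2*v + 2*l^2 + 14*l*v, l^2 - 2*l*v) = l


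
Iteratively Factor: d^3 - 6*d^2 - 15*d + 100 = (d - 5)*(d^2 - d - 20) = (d - 5)^2*(d + 4)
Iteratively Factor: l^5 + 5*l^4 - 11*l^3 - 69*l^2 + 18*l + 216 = (l + 3)*(l^4 + 2*l^3 - 17*l^2 - 18*l + 72) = (l + 3)*(l + 4)*(l^3 - 2*l^2 - 9*l + 18) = (l - 2)*(l + 3)*(l + 4)*(l^2 - 9) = (l - 3)*(l - 2)*(l + 3)*(l + 4)*(l + 3)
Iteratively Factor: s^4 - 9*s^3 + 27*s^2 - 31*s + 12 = (s - 3)*(s^3 - 6*s^2 + 9*s - 4) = (s - 3)*(s - 1)*(s^2 - 5*s + 4) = (s - 3)*(s - 1)^2*(s - 4)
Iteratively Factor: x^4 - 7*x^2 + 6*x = (x - 1)*(x^3 + x^2 - 6*x) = x*(x - 1)*(x^2 + x - 6) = x*(x - 1)*(x + 3)*(x - 2)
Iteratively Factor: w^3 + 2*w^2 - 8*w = (w - 2)*(w^2 + 4*w) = w*(w - 2)*(w + 4)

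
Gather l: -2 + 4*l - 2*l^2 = -2*l^2 + 4*l - 2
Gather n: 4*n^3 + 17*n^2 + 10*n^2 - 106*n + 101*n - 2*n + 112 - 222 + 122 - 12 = 4*n^3 + 27*n^2 - 7*n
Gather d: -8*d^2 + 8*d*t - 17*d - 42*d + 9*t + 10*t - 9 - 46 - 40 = -8*d^2 + d*(8*t - 59) + 19*t - 95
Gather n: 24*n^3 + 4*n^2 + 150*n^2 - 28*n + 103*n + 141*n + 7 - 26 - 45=24*n^3 + 154*n^2 + 216*n - 64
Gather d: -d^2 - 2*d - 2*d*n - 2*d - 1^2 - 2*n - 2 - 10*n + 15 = -d^2 + d*(-2*n - 4) - 12*n + 12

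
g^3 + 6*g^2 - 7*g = g*(g - 1)*(g + 7)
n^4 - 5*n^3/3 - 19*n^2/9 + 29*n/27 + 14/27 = (n - 7/3)*(n - 2/3)*(n + 1/3)*(n + 1)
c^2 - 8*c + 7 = (c - 7)*(c - 1)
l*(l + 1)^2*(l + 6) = l^4 + 8*l^3 + 13*l^2 + 6*l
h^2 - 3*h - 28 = (h - 7)*(h + 4)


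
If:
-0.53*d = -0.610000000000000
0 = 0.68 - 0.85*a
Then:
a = 0.80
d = 1.15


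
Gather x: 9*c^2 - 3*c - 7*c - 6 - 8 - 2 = 9*c^2 - 10*c - 16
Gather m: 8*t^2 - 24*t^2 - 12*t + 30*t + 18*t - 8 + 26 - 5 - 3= -16*t^2 + 36*t + 10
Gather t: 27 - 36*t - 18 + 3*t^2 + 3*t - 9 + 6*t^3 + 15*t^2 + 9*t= 6*t^3 + 18*t^2 - 24*t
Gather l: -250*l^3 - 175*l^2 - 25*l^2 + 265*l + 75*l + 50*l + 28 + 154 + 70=-250*l^3 - 200*l^2 + 390*l + 252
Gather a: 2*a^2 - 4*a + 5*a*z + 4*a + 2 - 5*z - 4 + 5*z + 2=2*a^2 + 5*a*z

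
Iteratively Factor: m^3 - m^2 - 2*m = (m + 1)*(m^2 - 2*m) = m*(m + 1)*(m - 2)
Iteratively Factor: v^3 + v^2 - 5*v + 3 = (v - 1)*(v^2 + 2*v - 3) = (v - 1)*(v + 3)*(v - 1)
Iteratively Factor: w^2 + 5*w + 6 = (w + 2)*(w + 3)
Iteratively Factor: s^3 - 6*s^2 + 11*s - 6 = (s - 2)*(s^2 - 4*s + 3) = (s - 2)*(s - 1)*(s - 3)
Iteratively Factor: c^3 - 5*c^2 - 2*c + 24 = (c - 3)*(c^2 - 2*c - 8) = (c - 4)*(c - 3)*(c + 2)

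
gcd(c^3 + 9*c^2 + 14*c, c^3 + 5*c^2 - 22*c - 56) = c^2 + 9*c + 14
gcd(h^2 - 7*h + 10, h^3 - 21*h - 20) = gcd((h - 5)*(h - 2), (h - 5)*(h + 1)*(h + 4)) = h - 5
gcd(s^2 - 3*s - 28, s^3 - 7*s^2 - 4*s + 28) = s - 7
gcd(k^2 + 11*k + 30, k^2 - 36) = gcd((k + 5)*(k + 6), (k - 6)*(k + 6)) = k + 6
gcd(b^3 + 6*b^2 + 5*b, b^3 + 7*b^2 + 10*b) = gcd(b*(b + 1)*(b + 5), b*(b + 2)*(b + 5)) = b^2 + 5*b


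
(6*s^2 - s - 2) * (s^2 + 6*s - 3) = 6*s^4 + 35*s^3 - 26*s^2 - 9*s + 6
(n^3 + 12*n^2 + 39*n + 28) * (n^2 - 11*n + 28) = n^5 + n^4 - 65*n^3 - 65*n^2 + 784*n + 784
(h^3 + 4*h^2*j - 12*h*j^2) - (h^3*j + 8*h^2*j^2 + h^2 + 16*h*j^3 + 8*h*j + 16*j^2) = -h^3*j + h^3 - 8*h^2*j^2 + 4*h^2*j - h^2 - 16*h*j^3 - 12*h*j^2 - 8*h*j - 16*j^2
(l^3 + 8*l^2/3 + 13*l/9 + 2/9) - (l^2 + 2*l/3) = l^3 + 5*l^2/3 + 7*l/9 + 2/9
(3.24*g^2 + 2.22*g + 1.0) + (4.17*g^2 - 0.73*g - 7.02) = 7.41*g^2 + 1.49*g - 6.02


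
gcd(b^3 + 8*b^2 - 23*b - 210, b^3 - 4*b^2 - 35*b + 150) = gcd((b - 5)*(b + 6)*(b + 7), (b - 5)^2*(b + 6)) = b^2 + b - 30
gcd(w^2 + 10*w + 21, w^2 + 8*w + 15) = w + 3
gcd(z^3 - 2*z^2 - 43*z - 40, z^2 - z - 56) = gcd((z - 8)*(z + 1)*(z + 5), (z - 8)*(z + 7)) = z - 8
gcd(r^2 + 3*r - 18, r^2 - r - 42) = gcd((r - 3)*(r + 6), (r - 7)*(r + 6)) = r + 6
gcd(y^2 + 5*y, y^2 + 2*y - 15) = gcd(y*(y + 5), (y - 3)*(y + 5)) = y + 5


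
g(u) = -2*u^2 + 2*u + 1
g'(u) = 2 - 4*u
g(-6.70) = -102.18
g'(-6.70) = 28.80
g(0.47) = 1.50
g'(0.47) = 0.12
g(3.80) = -20.28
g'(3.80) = -13.20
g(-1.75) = -8.62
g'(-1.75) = 9.00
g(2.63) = -7.57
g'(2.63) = -8.52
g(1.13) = 0.71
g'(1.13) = -2.52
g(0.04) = 1.08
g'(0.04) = 1.84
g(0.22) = 1.34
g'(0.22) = 1.12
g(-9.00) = -179.00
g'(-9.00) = 38.00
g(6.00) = -59.00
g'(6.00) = -22.00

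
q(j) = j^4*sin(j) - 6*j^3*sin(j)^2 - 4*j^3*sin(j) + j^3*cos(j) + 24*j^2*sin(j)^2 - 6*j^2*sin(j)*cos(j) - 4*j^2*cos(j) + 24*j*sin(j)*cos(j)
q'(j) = j^4*cos(j) - 12*j^3*sin(j)*cos(j) + 3*j^3*sin(j) - 4*j^3*cos(j) - 12*j^2*sin(j)^2 + 48*j^2*sin(j)*cos(j) - 8*j^2*sin(j) - 6*j^2*cos(j)^2 + 3*j^2*cos(j) + 24*j*sin(j)^2 - 12*j*sin(j)*cos(j) + 24*j*cos(j)^2 - 8*j*cos(j) + 24*sin(j)*cos(j)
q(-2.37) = 25.62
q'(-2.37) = 106.57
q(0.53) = 5.21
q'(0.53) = 19.11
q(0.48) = 4.29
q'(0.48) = 17.46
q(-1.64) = 62.98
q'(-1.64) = -24.51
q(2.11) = 15.72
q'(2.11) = -35.11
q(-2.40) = 22.43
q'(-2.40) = 105.70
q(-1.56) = 60.48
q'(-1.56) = -37.56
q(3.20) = 10.77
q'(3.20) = 40.14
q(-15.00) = -28450.08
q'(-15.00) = -18401.35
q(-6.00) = 329.93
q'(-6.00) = 2770.11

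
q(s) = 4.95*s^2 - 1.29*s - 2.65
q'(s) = 9.9*s - 1.29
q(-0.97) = 3.26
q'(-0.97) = -10.89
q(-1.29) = 7.25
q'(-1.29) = -14.06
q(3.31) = 47.31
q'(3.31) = 31.48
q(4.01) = 71.77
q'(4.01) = 38.41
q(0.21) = -2.70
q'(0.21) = 0.79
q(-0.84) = 1.93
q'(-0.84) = -9.61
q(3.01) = 38.31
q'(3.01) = 28.51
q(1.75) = 10.25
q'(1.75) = 16.04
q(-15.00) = 1130.45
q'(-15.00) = -149.79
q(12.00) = 694.67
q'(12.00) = 117.51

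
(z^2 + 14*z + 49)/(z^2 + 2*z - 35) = (z + 7)/(z - 5)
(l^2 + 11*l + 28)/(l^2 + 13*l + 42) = (l + 4)/(l + 6)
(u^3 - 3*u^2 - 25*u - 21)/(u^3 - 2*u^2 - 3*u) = (u^2 - 4*u - 21)/(u*(u - 3))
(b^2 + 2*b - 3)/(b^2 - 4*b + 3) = (b + 3)/(b - 3)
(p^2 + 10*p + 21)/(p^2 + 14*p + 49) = (p + 3)/(p + 7)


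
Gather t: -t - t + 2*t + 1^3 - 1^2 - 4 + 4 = 0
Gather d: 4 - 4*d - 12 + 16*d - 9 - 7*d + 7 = 5*d - 10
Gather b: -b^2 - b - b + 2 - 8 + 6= -b^2 - 2*b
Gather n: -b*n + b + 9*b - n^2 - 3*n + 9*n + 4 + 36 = 10*b - n^2 + n*(6 - b) + 40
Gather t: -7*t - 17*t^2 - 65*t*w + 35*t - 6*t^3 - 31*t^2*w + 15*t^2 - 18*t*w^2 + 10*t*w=-6*t^3 + t^2*(-31*w - 2) + t*(-18*w^2 - 55*w + 28)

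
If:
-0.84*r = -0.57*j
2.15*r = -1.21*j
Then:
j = 0.00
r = 0.00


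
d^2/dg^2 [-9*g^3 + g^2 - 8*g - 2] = 2 - 54*g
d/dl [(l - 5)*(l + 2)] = 2*l - 3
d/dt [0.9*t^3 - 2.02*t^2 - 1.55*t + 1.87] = 2.7*t^2 - 4.04*t - 1.55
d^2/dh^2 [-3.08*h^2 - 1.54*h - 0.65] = -6.16000000000000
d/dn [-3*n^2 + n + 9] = 1 - 6*n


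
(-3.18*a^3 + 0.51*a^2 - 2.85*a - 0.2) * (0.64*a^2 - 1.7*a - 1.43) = -2.0352*a^5 + 5.7324*a^4 + 1.8564*a^3 + 3.9877*a^2 + 4.4155*a + 0.286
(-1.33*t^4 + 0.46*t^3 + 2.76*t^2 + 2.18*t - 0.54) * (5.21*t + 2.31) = -6.9293*t^5 - 0.6757*t^4 + 15.4422*t^3 + 17.7334*t^2 + 2.2224*t - 1.2474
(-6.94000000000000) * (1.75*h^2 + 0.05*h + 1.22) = -12.145*h^2 - 0.347*h - 8.4668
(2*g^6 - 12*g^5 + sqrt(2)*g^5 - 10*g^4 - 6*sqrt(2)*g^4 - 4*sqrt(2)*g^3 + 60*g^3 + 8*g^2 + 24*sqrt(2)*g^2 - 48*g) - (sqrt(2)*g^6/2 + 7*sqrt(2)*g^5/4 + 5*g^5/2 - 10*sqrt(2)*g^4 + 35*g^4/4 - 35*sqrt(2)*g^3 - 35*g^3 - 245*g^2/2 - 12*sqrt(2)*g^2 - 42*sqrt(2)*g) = -sqrt(2)*g^6/2 + 2*g^6 - 29*g^5/2 - 3*sqrt(2)*g^5/4 - 75*g^4/4 + 4*sqrt(2)*g^4 + 31*sqrt(2)*g^3 + 95*g^3 + 36*sqrt(2)*g^2 + 261*g^2/2 - 48*g + 42*sqrt(2)*g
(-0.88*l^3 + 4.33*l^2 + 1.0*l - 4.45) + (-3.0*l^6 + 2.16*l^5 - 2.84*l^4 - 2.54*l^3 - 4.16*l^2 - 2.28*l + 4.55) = -3.0*l^6 + 2.16*l^5 - 2.84*l^4 - 3.42*l^3 + 0.17*l^2 - 1.28*l + 0.0999999999999996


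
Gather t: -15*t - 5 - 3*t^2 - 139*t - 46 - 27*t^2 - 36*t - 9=-30*t^2 - 190*t - 60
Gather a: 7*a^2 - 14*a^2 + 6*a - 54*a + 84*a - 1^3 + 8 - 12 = -7*a^2 + 36*a - 5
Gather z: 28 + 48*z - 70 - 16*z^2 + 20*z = -16*z^2 + 68*z - 42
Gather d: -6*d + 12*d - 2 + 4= 6*d + 2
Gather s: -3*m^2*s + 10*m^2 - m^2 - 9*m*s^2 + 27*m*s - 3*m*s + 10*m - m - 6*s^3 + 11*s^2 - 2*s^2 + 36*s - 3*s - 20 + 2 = 9*m^2 + 9*m - 6*s^3 + s^2*(9 - 9*m) + s*(-3*m^2 + 24*m + 33) - 18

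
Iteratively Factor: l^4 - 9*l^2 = (l)*(l^3 - 9*l) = l^2*(l^2 - 9) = l^2*(l - 3)*(l + 3)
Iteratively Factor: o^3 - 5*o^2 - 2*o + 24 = (o + 2)*(o^2 - 7*o + 12) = (o - 4)*(o + 2)*(o - 3)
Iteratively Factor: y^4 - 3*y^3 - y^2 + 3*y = (y - 3)*(y^3 - y) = (y - 3)*(y - 1)*(y^2 + y) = (y - 3)*(y - 1)*(y + 1)*(y)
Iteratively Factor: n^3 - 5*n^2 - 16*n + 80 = (n + 4)*(n^2 - 9*n + 20) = (n - 4)*(n + 4)*(n - 5)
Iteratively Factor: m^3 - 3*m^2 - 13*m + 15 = (m - 1)*(m^2 - 2*m - 15) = (m - 5)*(m - 1)*(m + 3)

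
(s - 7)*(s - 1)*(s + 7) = s^3 - s^2 - 49*s + 49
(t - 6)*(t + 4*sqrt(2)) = t^2 - 6*t + 4*sqrt(2)*t - 24*sqrt(2)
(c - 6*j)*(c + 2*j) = c^2 - 4*c*j - 12*j^2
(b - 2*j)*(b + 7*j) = b^2 + 5*b*j - 14*j^2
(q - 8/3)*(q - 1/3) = q^2 - 3*q + 8/9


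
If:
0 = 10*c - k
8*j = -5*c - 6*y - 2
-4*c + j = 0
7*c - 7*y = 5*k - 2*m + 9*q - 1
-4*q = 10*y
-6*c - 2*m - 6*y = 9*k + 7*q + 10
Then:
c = -36/611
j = -144/611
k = -360/611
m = -14659/7332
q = -275/3666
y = 55/1833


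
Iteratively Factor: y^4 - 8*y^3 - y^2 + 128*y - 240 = (y + 4)*(y^3 - 12*y^2 + 47*y - 60) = (y - 5)*(y + 4)*(y^2 - 7*y + 12) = (y - 5)*(y - 3)*(y + 4)*(y - 4)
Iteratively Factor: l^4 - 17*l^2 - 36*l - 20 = (l + 2)*(l^3 - 2*l^2 - 13*l - 10) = (l + 2)^2*(l^2 - 4*l - 5) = (l + 1)*(l + 2)^2*(l - 5)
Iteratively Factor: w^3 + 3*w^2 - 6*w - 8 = (w + 4)*(w^2 - w - 2) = (w + 1)*(w + 4)*(w - 2)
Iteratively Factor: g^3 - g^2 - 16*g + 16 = (g - 4)*(g^2 + 3*g - 4) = (g - 4)*(g - 1)*(g + 4)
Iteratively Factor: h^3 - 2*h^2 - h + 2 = (h + 1)*(h^2 - 3*h + 2) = (h - 1)*(h + 1)*(h - 2)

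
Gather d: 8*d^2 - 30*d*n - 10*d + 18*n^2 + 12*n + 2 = 8*d^2 + d*(-30*n - 10) + 18*n^2 + 12*n + 2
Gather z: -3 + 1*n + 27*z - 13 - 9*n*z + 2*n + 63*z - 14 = 3*n + z*(90 - 9*n) - 30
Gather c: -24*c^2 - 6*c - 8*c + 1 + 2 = -24*c^2 - 14*c + 3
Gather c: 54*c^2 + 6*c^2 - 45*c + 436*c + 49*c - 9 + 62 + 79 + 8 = 60*c^2 + 440*c + 140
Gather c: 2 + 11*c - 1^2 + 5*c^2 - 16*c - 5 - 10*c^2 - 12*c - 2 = -5*c^2 - 17*c - 6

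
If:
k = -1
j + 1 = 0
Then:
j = -1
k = -1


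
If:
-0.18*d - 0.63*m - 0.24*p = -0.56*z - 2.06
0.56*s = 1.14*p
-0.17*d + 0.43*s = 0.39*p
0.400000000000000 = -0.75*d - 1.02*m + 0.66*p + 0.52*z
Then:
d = -4.23505843071786*z - 40.9110816878706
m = 2.66399554813578*z + 20.4175464855218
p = -1.4833611574847*z - 14.3294149252586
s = -3.01969949916528*z - 29.1705946692764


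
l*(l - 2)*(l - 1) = l^3 - 3*l^2 + 2*l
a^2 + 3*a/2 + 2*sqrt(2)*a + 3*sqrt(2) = (a + 3/2)*(a + 2*sqrt(2))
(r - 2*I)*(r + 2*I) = r^2 + 4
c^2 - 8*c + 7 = (c - 7)*(c - 1)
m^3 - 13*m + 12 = (m - 3)*(m - 1)*(m + 4)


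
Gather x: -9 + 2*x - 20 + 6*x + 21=8*x - 8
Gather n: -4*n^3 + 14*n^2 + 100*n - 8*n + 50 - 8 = -4*n^3 + 14*n^2 + 92*n + 42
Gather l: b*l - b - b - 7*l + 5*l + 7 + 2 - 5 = -2*b + l*(b - 2) + 4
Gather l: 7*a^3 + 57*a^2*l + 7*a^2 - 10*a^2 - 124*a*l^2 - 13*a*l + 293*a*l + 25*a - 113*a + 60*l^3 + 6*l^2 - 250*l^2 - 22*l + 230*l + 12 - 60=7*a^3 - 3*a^2 - 88*a + 60*l^3 + l^2*(-124*a - 244) + l*(57*a^2 + 280*a + 208) - 48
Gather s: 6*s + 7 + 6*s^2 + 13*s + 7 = 6*s^2 + 19*s + 14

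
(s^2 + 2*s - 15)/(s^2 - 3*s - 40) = (s - 3)/(s - 8)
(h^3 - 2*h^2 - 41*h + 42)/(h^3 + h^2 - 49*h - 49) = (h^2 + 5*h - 6)/(h^2 + 8*h + 7)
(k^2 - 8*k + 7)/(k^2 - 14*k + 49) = (k - 1)/(k - 7)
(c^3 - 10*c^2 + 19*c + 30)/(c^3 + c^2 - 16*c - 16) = (c^2 - 11*c + 30)/(c^2 - 16)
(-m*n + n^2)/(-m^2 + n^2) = n/(m + n)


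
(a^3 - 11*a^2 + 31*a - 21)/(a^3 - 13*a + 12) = (a - 7)/(a + 4)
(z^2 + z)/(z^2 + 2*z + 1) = z/(z + 1)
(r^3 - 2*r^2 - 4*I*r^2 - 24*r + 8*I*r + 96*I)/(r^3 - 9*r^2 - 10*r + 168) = (r - 4*I)/(r - 7)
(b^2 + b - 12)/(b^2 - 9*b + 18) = (b + 4)/(b - 6)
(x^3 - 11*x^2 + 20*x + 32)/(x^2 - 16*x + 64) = (x^2 - 3*x - 4)/(x - 8)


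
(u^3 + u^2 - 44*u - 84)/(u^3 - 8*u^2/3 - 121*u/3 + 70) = 3*(u + 2)/(3*u - 5)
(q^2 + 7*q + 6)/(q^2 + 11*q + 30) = (q + 1)/(q + 5)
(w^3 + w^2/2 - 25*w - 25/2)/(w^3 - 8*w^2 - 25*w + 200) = (w + 1/2)/(w - 8)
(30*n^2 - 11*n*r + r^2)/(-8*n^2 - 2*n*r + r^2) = (-30*n^2 + 11*n*r - r^2)/(8*n^2 + 2*n*r - r^2)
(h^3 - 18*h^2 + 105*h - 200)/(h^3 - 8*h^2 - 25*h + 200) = (h - 5)/(h + 5)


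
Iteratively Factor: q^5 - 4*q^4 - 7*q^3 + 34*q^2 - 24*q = (q + 3)*(q^4 - 7*q^3 + 14*q^2 - 8*q) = (q - 2)*(q + 3)*(q^3 - 5*q^2 + 4*q) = (q - 2)*(q - 1)*(q + 3)*(q^2 - 4*q) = q*(q - 2)*(q - 1)*(q + 3)*(q - 4)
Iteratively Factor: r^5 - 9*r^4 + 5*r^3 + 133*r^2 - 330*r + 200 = (r + 4)*(r^4 - 13*r^3 + 57*r^2 - 95*r + 50) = (r - 1)*(r + 4)*(r^3 - 12*r^2 + 45*r - 50) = (r - 5)*(r - 1)*(r + 4)*(r^2 - 7*r + 10) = (r - 5)*(r - 2)*(r - 1)*(r + 4)*(r - 5)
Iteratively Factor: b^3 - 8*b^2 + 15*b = (b)*(b^2 - 8*b + 15) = b*(b - 5)*(b - 3)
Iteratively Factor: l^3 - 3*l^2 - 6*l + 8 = (l - 1)*(l^2 - 2*l - 8) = (l - 1)*(l + 2)*(l - 4)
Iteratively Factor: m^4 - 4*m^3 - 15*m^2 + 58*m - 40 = (m - 5)*(m^3 + m^2 - 10*m + 8) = (m - 5)*(m + 4)*(m^2 - 3*m + 2) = (m - 5)*(m - 2)*(m + 4)*(m - 1)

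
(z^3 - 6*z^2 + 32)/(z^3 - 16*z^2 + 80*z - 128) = (z + 2)/(z - 8)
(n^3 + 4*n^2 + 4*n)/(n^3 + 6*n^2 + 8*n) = (n + 2)/(n + 4)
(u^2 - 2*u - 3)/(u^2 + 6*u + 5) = (u - 3)/(u + 5)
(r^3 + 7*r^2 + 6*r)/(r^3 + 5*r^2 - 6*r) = (r + 1)/(r - 1)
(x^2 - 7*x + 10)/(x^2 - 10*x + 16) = (x - 5)/(x - 8)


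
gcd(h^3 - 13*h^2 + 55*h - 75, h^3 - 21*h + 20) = 1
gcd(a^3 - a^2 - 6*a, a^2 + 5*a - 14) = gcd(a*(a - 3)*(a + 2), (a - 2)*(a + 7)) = 1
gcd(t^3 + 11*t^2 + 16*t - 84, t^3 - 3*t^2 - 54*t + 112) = t^2 + 5*t - 14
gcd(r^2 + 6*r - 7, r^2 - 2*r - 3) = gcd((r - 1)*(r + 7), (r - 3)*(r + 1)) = 1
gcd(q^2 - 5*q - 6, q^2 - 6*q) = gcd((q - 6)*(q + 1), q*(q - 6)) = q - 6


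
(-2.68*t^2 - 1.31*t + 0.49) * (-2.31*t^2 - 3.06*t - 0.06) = 6.1908*t^4 + 11.2269*t^3 + 3.0375*t^2 - 1.4208*t - 0.0294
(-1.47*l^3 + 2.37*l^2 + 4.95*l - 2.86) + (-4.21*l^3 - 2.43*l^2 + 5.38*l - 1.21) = -5.68*l^3 - 0.0600000000000001*l^2 + 10.33*l - 4.07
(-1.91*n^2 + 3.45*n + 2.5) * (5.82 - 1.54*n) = 2.9414*n^3 - 16.4292*n^2 + 16.229*n + 14.55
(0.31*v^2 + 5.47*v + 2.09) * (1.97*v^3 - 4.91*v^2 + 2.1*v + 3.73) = 0.6107*v^5 + 9.2538*v^4 - 22.0894*v^3 + 2.3814*v^2 + 24.7921*v + 7.7957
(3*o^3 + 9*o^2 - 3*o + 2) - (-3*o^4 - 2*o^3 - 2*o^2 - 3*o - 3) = 3*o^4 + 5*o^3 + 11*o^2 + 5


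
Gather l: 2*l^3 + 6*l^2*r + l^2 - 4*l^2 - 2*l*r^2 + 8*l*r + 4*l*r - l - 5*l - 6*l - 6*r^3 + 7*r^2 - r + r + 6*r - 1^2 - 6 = 2*l^3 + l^2*(6*r - 3) + l*(-2*r^2 + 12*r - 12) - 6*r^3 + 7*r^2 + 6*r - 7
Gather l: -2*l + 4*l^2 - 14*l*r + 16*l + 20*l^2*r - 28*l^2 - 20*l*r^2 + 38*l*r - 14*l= l^2*(20*r - 24) + l*(-20*r^2 + 24*r)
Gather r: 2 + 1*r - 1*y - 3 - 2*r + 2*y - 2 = -r + y - 3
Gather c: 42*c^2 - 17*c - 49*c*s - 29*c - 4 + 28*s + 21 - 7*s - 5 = 42*c^2 + c*(-49*s - 46) + 21*s + 12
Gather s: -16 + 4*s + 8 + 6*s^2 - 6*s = 6*s^2 - 2*s - 8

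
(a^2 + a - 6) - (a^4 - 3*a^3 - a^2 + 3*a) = -a^4 + 3*a^3 + 2*a^2 - 2*a - 6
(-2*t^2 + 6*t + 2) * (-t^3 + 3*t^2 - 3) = 2*t^5 - 12*t^4 + 16*t^3 + 12*t^2 - 18*t - 6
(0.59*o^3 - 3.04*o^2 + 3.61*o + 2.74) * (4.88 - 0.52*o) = -0.3068*o^4 + 4.46*o^3 - 16.7124*o^2 + 16.192*o + 13.3712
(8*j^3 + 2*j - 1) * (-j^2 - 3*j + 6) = -8*j^5 - 24*j^4 + 46*j^3 - 5*j^2 + 15*j - 6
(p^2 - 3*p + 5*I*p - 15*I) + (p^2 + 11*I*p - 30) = 2*p^2 - 3*p + 16*I*p - 30 - 15*I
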